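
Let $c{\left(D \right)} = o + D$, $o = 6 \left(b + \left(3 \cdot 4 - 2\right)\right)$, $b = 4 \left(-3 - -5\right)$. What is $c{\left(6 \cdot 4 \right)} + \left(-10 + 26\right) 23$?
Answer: $500$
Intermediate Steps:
$b = 8$ ($b = 4 \left(-3 + 5\right) = 4 \cdot 2 = 8$)
$o = 108$ ($o = 6 \left(8 + \left(3 \cdot 4 - 2\right)\right) = 6 \left(8 + \left(12 - 2\right)\right) = 6 \left(8 + 10\right) = 6 \cdot 18 = 108$)
$c{\left(D \right)} = 108 + D$
$c{\left(6 \cdot 4 \right)} + \left(-10 + 26\right) 23 = \left(108 + 6 \cdot 4\right) + \left(-10 + 26\right) 23 = \left(108 + 24\right) + 16 \cdot 23 = 132 + 368 = 500$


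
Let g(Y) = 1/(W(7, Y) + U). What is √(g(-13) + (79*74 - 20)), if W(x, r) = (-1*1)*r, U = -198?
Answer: √199394665/185 ≈ 76.328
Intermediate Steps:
W(x, r) = -r
g(Y) = 1/(-198 - Y) (g(Y) = 1/(-Y - 198) = 1/(-198 - Y))
√(g(-13) + (79*74 - 20)) = √(-1/(198 - 13) + (79*74 - 20)) = √(-1/185 + (5846 - 20)) = √(-1*1/185 + 5826) = √(-1/185 + 5826) = √(1077809/185) = √199394665/185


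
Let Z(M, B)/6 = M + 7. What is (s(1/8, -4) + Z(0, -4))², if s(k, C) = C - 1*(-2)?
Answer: 1600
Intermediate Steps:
Z(M, B) = 42 + 6*M (Z(M, B) = 6*(M + 7) = 6*(7 + M) = 42 + 6*M)
s(k, C) = 2 + C (s(k, C) = C + 2 = 2 + C)
(s(1/8, -4) + Z(0, -4))² = ((2 - 4) + (42 + 6*0))² = (-2 + (42 + 0))² = (-2 + 42)² = 40² = 1600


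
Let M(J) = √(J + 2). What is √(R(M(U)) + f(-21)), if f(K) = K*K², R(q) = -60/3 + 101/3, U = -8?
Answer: I*√83226/3 ≈ 96.163*I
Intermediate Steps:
M(J) = √(2 + J)
R(q) = 41/3 (R(q) = -60*⅓ + 101*(⅓) = -20 + 101/3 = 41/3)
f(K) = K³
√(R(M(U)) + f(-21)) = √(41/3 + (-21)³) = √(41/3 - 9261) = √(-27742/3) = I*√83226/3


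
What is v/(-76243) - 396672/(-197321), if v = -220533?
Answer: 73759255389/15044345003 ≈ 4.9028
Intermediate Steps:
v/(-76243) - 396672/(-197321) = -220533/(-76243) - 396672/(-197321) = -220533*(-1/76243) - 396672*(-1/197321) = 220533/76243 + 396672/197321 = 73759255389/15044345003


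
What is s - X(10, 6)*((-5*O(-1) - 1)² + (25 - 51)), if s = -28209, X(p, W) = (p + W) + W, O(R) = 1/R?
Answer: -27989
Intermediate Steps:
X(p, W) = p + 2*W (X(p, W) = (W + p) + W = p + 2*W)
s - X(10, 6)*((-5*O(-1) - 1)² + (25 - 51)) = -28209 - (10 + 2*6)*((-5/(-1) - 1)² + (25 - 51)) = -28209 - (10 + 12)*((-5*(-1) - 1)² - 26) = -28209 - 22*((5 - 1)² - 26) = -28209 - 22*(4² - 26) = -28209 - 22*(16 - 26) = -28209 - 22*(-10) = -28209 - 1*(-220) = -28209 + 220 = -27989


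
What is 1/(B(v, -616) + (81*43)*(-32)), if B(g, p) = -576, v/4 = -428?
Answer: -1/112032 ≈ -8.9260e-6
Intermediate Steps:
v = -1712 (v = 4*(-428) = -1712)
1/(B(v, -616) + (81*43)*(-32)) = 1/(-576 + (81*43)*(-32)) = 1/(-576 + 3483*(-32)) = 1/(-576 - 111456) = 1/(-112032) = -1/112032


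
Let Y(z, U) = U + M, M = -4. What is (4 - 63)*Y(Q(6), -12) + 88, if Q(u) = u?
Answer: 1032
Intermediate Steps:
Y(z, U) = -4 + U (Y(z, U) = U - 4 = -4 + U)
(4 - 63)*Y(Q(6), -12) + 88 = (4 - 63)*(-4 - 12) + 88 = -59*(-16) + 88 = 944 + 88 = 1032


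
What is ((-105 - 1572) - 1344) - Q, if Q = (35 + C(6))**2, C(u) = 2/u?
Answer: -38425/9 ≈ -4269.4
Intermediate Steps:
Q = 11236/9 (Q = (35 + 2/6)**2 = (35 + 2*(1/6))**2 = (35 + 1/3)**2 = (106/3)**2 = 11236/9 ≈ 1248.4)
((-105 - 1572) - 1344) - Q = ((-105 - 1572) - 1344) - 1*11236/9 = (-1677 - 1344) - 11236/9 = -3021 - 11236/9 = -38425/9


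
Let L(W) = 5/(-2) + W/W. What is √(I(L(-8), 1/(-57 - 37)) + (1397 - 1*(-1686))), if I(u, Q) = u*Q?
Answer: √27241529/94 ≈ 55.525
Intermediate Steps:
L(W) = -3/2 (L(W) = 5*(-½) + 1 = -5/2 + 1 = -3/2)
I(u, Q) = Q*u
√(I(L(-8), 1/(-57 - 37)) + (1397 - 1*(-1686))) = √(-3/2/(-57 - 37) + (1397 - 1*(-1686))) = √(-3/2/(-94) + (1397 + 1686)) = √(-1/94*(-3/2) + 3083) = √(3/188 + 3083) = √(579607/188) = √27241529/94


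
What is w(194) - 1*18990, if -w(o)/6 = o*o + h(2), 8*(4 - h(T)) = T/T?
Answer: -979317/4 ≈ -2.4483e+5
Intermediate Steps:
h(T) = 31/8 (h(T) = 4 - T/(8*T) = 4 - 1/8*1 = 4 - 1/8 = 31/8)
w(o) = -93/4 - 6*o**2 (w(o) = -6*(o*o + 31/8) = -6*(o**2 + 31/8) = -6*(31/8 + o**2) = -93/4 - 6*o**2)
w(194) - 1*18990 = (-93/4 - 6*194**2) - 1*18990 = (-93/4 - 6*37636) - 18990 = (-93/4 - 225816) - 18990 = -903357/4 - 18990 = -979317/4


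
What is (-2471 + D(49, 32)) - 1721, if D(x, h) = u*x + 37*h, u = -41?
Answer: -5017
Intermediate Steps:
D(x, h) = -41*x + 37*h
(-2471 + D(49, 32)) - 1721 = (-2471 + (-41*49 + 37*32)) - 1721 = (-2471 + (-2009 + 1184)) - 1721 = (-2471 - 825) - 1721 = -3296 - 1721 = -5017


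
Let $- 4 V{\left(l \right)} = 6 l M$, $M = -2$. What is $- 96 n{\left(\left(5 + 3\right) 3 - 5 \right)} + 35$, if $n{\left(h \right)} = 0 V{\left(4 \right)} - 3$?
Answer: $323$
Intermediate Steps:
$V{\left(l \right)} = 3 l$ ($V{\left(l \right)} = - \frac{6 l \left(-2\right)}{4} = - \frac{\left(-12\right) l}{4} = 3 l$)
$n{\left(h \right)} = -3$ ($n{\left(h \right)} = 0 \cdot 3 \cdot 4 - 3 = 0 \cdot 12 - 3 = 0 - 3 = -3$)
$- 96 n{\left(\left(5 + 3\right) 3 - 5 \right)} + 35 = \left(-96\right) \left(-3\right) + 35 = 288 + 35 = 323$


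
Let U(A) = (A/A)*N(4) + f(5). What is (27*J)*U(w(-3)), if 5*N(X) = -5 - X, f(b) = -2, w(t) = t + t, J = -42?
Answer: 21546/5 ≈ 4309.2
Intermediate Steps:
w(t) = 2*t
N(X) = -1 - X/5 (N(X) = (-5 - X)/5 = -1 - X/5)
U(A) = -19/5 (U(A) = (A/A)*(-1 - 1/5*4) - 2 = 1*(-1 - 4/5) - 2 = 1*(-9/5) - 2 = -9/5 - 2 = -19/5)
(27*J)*U(w(-3)) = (27*(-42))*(-19/5) = -1134*(-19/5) = 21546/5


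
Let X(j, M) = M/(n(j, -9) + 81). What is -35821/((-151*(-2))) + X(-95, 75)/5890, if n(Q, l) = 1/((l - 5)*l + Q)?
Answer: -1709662423/14413856 ≈ -118.61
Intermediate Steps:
n(Q, l) = 1/(Q + l*(-5 + l)) (n(Q, l) = 1/((-5 + l)*l + Q) = 1/(l*(-5 + l) + Q) = 1/(Q + l*(-5 + l)))
X(j, M) = M/(81 + 1/(126 + j)) (X(j, M) = M/(1/(j + (-9)² - 5*(-9)) + 81) = M/(1/(j + 81 + 45) + 81) = M/(1/(126 + j) + 81) = M/(81 + 1/(126 + j)))
-35821/((-151*(-2))) + X(-95, 75)/5890 = -35821/((-151*(-2))) + (75*(126 - 95)/(10207 + 81*(-95)))/5890 = -35821/302 + (75*31/(10207 - 7695))*(1/5890) = -35821*1/302 + (75*31/2512)*(1/5890) = -35821/302 + (75*(1/2512)*31)*(1/5890) = -35821/302 + (2325/2512)*(1/5890) = -35821/302 + 15/95456 = -1709662423/14413856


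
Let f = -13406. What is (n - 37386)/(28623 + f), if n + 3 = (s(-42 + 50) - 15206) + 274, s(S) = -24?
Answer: -52345/15217 ≈ -3.4399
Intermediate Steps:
n = -14959 (n = -3 + ((-24 - 15206) + 274) = -3 + (-15230 + 274) = -3 - 14956 = -14959)
(n - 37386)/(28623 + f) = (-14959 - 37386)/(28623 - 13406) = -52345/15217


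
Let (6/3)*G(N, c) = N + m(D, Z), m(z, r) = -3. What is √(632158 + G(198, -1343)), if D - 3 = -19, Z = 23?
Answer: √2529022/2 ≈ 795.14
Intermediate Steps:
D = -16 (D = 3 - 19 = -16)
G(N, c) = -3/2 + N/2 (G(N, c) = (N - 3)/2 = (-3 + N)/2 = -3/2 + N/2)
√(632158 + G(198, -1343)) = √(632158 + (-3/2 + (½)*198)) = √(632158 + (-3/2 + 99)) = √(632158 + 195/2) = √(1264511/2) = √2529022/2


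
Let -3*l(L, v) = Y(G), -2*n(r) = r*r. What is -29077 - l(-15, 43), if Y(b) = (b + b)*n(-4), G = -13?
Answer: -87023/3 ≈ -29008.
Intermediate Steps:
n(r) = -r**2/2 (n(r) = -r*r/2 = -r**2/2)
Y(b) = -16*b (Y(b) = (b + b)*(-1/2*(-4)**2) = (2*b)*(-1/2*16) = (2*b)*(-8) = -16*b)
l(L, v) = -208/3 (l(L, v) = -(-16)*(-13)/3 = -1/3*208 = -208/3)
-29077 - l(-15, 43) = -29077 - 1*(-208/3) = -29077 + 208/3 = -87023/3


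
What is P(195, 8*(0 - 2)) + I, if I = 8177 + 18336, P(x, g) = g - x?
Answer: 26302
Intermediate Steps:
I = 26513
P(195, 8*(0 - 2)) + I = (8*(0 - 2) - 1*195) + 26513 = (8*(-2) - 195) + 26513 = (-16 - 195) + 26513 = -211 + 26513 = 26302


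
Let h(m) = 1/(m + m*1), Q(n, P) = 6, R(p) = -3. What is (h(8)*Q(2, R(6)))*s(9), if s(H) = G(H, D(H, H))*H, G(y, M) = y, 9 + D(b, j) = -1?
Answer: 243/8 ≈ 30.375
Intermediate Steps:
D(b, j) = -10 (D(b, j) = -9 - 1 = -10)
s(H) = H**2 (s(H) = H*H = H**2)
h(m) = 1/(2*m) (h(m) = 1/(m + m) = 1/(2*m))
(h(8)*Q(2, R(6)))*s(9) = (((1/2)/8)*6)*9**2 = (((1/2)*(1/8))*6)*81 = ((1/16)*6)*81 = (3/8)*81 = 243/8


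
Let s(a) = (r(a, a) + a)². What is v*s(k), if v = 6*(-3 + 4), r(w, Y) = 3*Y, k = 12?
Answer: 13824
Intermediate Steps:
v = 6 (v = 6*1 = 6)
s(a) = 16*a² (s(a) = (3*a + a)² = (4*a)² = 16*a²)
v*s(k) = 6*(16*12²) = 6*(16*144) = 6*2304 = 13824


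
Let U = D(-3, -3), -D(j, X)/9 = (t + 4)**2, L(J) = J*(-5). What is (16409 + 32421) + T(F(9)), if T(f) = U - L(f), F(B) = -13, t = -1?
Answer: 48684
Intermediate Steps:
L(J) = -5*J
D(j, X) = -81 (D(j, X) = -9*(-1 + 4)**2 = -9*3**2 = -9*9 = -81)
U = -81
T(f) = -81 + 5*f (T(f) = -81 - (-5)*f = -81 + 5*f)
(16409 + 32421) + T(F(9)) = (16409 + 32421) + (-81 + 5*(-13)) = 48830 + (-81 - 65) = 48830 - 146 = 48684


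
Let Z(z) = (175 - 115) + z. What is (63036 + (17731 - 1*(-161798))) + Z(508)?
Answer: 243133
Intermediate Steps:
Z(z) = 60 + z
(63036 + (17731 - 1*(-161798))) + Z(508) = (63036 + (17731 - 1*(-161798))) + (60 + 508) = (63036 + (17731 + 161798)) + 568 = (63036 + 179529) + 568 = 242565 + 568 = 243133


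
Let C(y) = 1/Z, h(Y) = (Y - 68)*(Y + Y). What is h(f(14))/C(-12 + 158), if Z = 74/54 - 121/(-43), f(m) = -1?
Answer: 223468/387 ≈ 577.44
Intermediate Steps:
h(Y) = 2*Y*(-68 + Y) (h(Y) = (-68 + Y)*(2*Y) = 2*Y*(-68 + Y))
Z = 4858/1161 (Z = 74*(1/54) - 121*(-1/43) = 37/27 + 121/43 = 4858/1161 ≈ 4.1843)
C(y) = 1161/4858 (C(y) = 1/(4858/1161) = 1161/4858)
h(f(14))/C(-12 + 158) = (2*(-1)*(-68 - 1))/(1161/4858) = (2*(-1)*(-69))*(4858/1161) = 138*(4858/1161) = 223468/387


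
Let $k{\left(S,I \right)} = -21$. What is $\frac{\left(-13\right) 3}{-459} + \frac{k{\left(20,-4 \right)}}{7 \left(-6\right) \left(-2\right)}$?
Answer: $- \frac{101}{612} \approx -0.16503$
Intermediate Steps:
$\frac{\left(-13\right) 3}{-459} + \frac{k{\left(20,-4 \right)}}{7 \left(-6\right) \left(-2\right)} = \frac{\left(-13\right) 3}{-459} - \frac{21}{7 \left(-6\right) \left(-2\right)} = \left(-39\right) \left(- \frac{1}{459}\right) - \frac{21}{\left(-42\right) \left(-2\right)} = \frac{13}{153} - \frac{21}{84} = \frac{13}{153} - \frac{1}{4} = - \frac{101}{612}$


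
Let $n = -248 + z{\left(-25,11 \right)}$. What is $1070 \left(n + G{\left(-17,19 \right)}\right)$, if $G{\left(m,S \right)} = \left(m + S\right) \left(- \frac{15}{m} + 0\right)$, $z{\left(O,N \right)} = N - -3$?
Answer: $- \frac{4224360}{17} \approx -2.4849 \cdot 10^{5}$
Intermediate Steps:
$z{\left(O,N \right)} = 3 + N$ ($z{\left(O,N \right)} = N + 3 = 3 + N$)
$n = -234$ ($n = -248 + \left(3 + 11\right) = -248 + 14 = -234$)
$G{\left(m,S \right)} = - \frac{15 \left(S + m\right)}{m}$ ($G{\left(m,S \right)} = \left(S + m\right) \left(- \frac{15}{m}\right) = - \frac{15 \left(S + m\right)}{m}$)
$1070 \left(n + G{\left(-17,19 \right)}\right) = 1070 \left(-234 - \left(15 + \frac{285}{-17}\right)\right) = 1070 \left(-234 - \left(15 + 285 \left(- \frac{1}{17}\right)\right)\right) = 1070 \left(-234 + \left(-15 + \frac{285}{17}\right)\right) = 1070 \left(-234 + \frac{30}{17}\right) = 1070 \left(- \frac{3948}{17}\right) = - \frac{4224360}{17}$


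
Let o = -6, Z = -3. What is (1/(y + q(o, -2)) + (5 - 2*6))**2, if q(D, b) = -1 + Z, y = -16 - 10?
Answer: 44521/900 ≈ 49.468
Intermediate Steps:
y = -26
q(D, b) = -4 (q(D, b) = -1 - 3 = -4)
(1/(y + q(o, -2)) + (5 - 2*6))**2 = (1/(-26 - 4) + (5 - 2*6))**2 = (1/(-30) + (5 - 12))**2 = (-1/30 - 7)**2 = (-211/30)**2 = 44521/900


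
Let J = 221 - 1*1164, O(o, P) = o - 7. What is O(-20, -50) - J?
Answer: 916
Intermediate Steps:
O(o, P) = -7 + o
J = -943 (J = 221 - 1164 = -943)
O(-20, -50) - J = (-7 - 20) - 1*(-943) = -27 + 943 = 916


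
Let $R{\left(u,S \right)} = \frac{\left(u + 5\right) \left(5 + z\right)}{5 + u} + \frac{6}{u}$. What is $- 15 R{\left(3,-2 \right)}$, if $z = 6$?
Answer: $-195$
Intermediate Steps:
$R{\left(u,S \right)} = \frac{6}{u} + \frac{55 + 11 u}{5 + u}$ ($R{\left(u,S \right)} = \frac{\left(u + 5\right) \left(5 + 6\right)}{5 + u} + \frac{6}{u} = \frac{\left(5 + u\right) 11}{5 + u} + \frac{6}{u} = \frac{55 + 11 u}{5 + u} + \frac{6}{u} = \frac{6}{u} + \frac{55 + 11 u}{5 + u}$)
$- 15 R{\left(3,-2 \right)} = - 15 \left(11 + \frac{6}{3}\right) = - 15 \left(11 + 6 \cdot \frac{1}{3}\right) = - 15 \left(11 + 2\right) = \left(-15\right) 13 = -195$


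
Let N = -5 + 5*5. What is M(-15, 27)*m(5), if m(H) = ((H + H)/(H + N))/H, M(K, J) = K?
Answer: -6/5 ≈ -1.2000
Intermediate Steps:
N = 20 (N = -5 + 25 = 20)
m(H) = 2/(20 + H) (m(H) = ((H + H)/(H + 20))/H = ((2*H)/(20 + H))/H = (2*H/(20 + H))/H = 2/(20 + H))
M(-15, 27)*m(5) = -30/(20 + 5) = -30/25 = -15*2/25 = -6/5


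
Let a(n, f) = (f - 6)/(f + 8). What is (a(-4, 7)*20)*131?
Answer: 524/3 ≈ 174.67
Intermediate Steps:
a(n, f) = (-6 + f)/(8 + f)
(a(-4, 7)*20)*131 = (((-6 + 7)/(8 + 7))*20)*131 = ((1/15)*20)*131 = (4/3)*131 = 524/3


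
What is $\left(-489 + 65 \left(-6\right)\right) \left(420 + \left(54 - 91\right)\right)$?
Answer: $-336657$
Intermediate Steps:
$\left(-489 + 65 \left(-6\right)\right) \left(420 + \left(54 - 91\right)\right) = \left(-489 - 390\right) \left(420 + \left(54 - 91\right)\right) = - 879 \left(420 - 37\right) = \left(-879\right) 383 = -336657$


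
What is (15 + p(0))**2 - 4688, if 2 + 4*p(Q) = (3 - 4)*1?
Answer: -71759/16 ≈ -4484.9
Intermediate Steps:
p(Q) = -3/4 (p(Q) = -1/2 + ((3 - 4)*1)/4 = -1/2 + (-1*1)/4 = -1/2 + (1/4)*(-1) = -1/2 - 1/4 = -3/4)
(15 + p(0))**2 - 4688 = (15 - 3/4)**2 - 4688 = (57/4)**2 - 4688 = 3249/16 - 4688 = -71759/16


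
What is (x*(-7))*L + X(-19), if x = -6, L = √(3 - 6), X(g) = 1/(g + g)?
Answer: -1/38 + 42*I*√3 ≈ -0.026316 + 72.746*I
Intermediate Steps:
X(g) = 1/(2*g)
L = I*√3 (L = √(-3) = I*√3 ≈ 1.732*I)
(x*(-7))*L + X(-19) = (-6*(-7))*(I*√3) + (½)/(-19) = 42*(I*√3) + (½)*(-1/19) = 42*I*√3 - 1/38 = -1/38 + 42*I*√3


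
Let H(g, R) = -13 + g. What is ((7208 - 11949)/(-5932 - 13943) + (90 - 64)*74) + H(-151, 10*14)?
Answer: 34984741/19875 ≈ 1760.2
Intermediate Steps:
((7208 - 11949)/(-5932 - 13943) + (90 - 64)*74) + H(-151, 10*14) = ((7208 - 11949)/(-5932 - 13943) + (90 - 64)*74) + (-13 - 151) = (-4741/(-19875) + 26*74) - 164 = (-4741*(-1/19875) + 1924) - 164 = (4741/19875 + 1924) - 164 = 38244241/19875 - 164 = 34984741/19875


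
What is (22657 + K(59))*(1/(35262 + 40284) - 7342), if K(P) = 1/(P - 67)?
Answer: -100534668287405/604368 ≈ -1.6635e+8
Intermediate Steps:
K(P) = 1/(-67 + P)
(22657 + K(59))*(1/(35262 + 40284) - 7342) = (22657 + 1/(-67 + 59))*(1/(35262 + 40284) - 7342) = (22657 + 1/(-8))*(1/75546 - 7342) = (22657 - ⅛)*(1/75546 - 7342) = (181255/8)*(-554658731/75546) = -100534668287405/604368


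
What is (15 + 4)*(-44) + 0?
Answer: -836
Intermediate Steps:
(15 + 4)*(-44) + 0 = 19*(-44) + 0 = -836 + 0 = -836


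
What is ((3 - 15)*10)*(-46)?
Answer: 5520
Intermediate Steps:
((3 - 15)*10)*(-46) = -12*10*(-46) = -120*(-46) = 5520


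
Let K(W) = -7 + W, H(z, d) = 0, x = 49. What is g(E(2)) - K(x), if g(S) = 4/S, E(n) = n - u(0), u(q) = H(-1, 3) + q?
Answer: -40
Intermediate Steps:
u(q) = q (u(q) = 0 + q = q)
E(n) = n (E(n) = n - 1*0 = n + 0 = n)
g(E(2)) - K(x) = 4/2 - (-7 + 49) = 4*(½) - 1*42 = 2 - 42 = -40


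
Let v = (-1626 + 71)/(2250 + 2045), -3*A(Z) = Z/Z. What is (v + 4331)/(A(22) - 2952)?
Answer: -11160054/7608163 ≈ -1.4669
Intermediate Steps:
A(Z) = -⅓ (A(Z) = -Z/(3*Z) = -⅓*1 = -⅓)
v = -311/859 (v = -1555/4295 = -1555*1/4295 = -311/859 ≈ -0.36205)
(v + 4331)/(A(22) - 2952) = (-311/859 + 4331)/(-⅓ - 2952) = 3720018/(859*(-8857/3)) = (3720018/859)*(-3/8857) = -11160054/7608163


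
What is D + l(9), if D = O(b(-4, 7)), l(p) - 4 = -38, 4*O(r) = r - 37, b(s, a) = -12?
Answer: -185/4 ≈ -46.250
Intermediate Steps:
O(r) = -37/4 + r/4 (O(r) = (r - 37)/4 = (-37 + r)/4 = -37/4 + r/4)
l(p) = -34 (l(p) = 4 - 38 = -34)
D = -49/4 (D = -37/4 + (1/4)*(-12) = -37/4 - 3 = -49/4 ≈ -12.250)
D + l(9) = -49/4 - 34 = -185/4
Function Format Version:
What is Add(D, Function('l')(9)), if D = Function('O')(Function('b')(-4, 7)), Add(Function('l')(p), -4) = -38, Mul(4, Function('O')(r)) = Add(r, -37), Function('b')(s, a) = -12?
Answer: Rational(-185, 4) ≈ -46.250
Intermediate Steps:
Function('O')(r) = Add(Rational(-37, 4), Mul(Rational(1, 4), r)) (Function('O')(r) = Mul(Rational(1, 4), Add(r, -37)) = Mul(Rational(1, 4), Add(-37, r)) = Add(Rational(-37, 4), Mul(Rational(1, 4), r)))
Function('l')(p) = -34 (Function('l')(p) = Add(4, -38) = -34)
D = Rational(-49, 4) (D = Add(Rational(-37, 4), Mul(Rational(1, 4), -12)) = Add(Rational(-37, 4), -3) = Rational(-49, 4) ≈ -12.250)
Add(D, Function('l')(9)) = Add(Rational(-49, 4), -34) = Rational(-185, 4)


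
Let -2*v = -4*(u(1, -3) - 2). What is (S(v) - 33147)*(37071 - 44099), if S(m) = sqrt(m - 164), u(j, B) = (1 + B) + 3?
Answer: 232957116 - 7028*I*sqrt(166) ≈ 2.3296e+8 - 90550.0*I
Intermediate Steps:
u(j, B) = 4 + B
v = -2 (v = -(-2)*((4 - 3) - 2) = -(-2)*(1 - 2) = -(-2)*(-1) = -1/2*4 = -2)
S(m) = sqrt(-164 + m)
(S(v) - 33147)*(37071 - 44099) = (sqrt(-164 - 2) - 33147)*(37071 - 44099) = (sqrt(-166) - 33147)*(-7028) = (I*sqrt(166) - 33147)*(-7028) = (-33147 + I*sqrt(166))*(-7028) = 232957116 - 7028*I*sqrt(166)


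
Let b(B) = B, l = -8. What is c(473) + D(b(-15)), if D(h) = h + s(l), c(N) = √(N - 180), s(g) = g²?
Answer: 49 + √293 ≈ 66.117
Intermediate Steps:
c(N) = √(-180 + N)
D(h) = 64 + h (D(h) = h + (-8)² = h + 64 = 64 + h)
c(473) + D(b(-15)) = √(-180 + 473) + (64 - 15) = √293 + 49 = 49 + √293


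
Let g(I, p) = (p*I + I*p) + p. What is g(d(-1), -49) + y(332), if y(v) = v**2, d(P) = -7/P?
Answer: 109489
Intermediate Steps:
g(I, p) = p + 2*I*p (g(I, p) = (I*p + I*p) + p = 2*I*p + p = p + 2*I*p)
g(d(-1), -49) + y(332) = -49*(1 + 2*(-7/(-1))) + 332**2 = -49*(1 + 2*(-7*(-1))) + 110224 = -49*(1 + 2*7) + 110224 = -49*(1 + 14) + 110224 = -49*15 + 110224 = -735 + 110224 = 109489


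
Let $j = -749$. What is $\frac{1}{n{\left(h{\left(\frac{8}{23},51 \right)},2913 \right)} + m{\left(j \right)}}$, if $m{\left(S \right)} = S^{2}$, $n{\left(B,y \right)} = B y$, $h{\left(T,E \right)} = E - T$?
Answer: $\frac{23}{16296668} \approx 1.4113 \cdot 10^{-6}$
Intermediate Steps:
$\frac{1}{n{\left(h{\left(\frac{8}{23},51 \right)},2913 \right)} + m{\left(j \right)}} = \frac{1}{\left(51 - \frac{8}{23}\right) 2913 + \left(-749\right)^{2}} = \frac{1}{\left(51 - 8 \cdot \frac{1}{23}\right) 2913 + 561001} = \frac{1}{\left(51 - \frac{8}{23}\right) 2913 + 561001} = \frac{1}{\frac{1165}{23} \cdot 2913 + 561001} = \frac{1}{\frac{3393645}{23} + 561001} = \frac{1}{\frac{16296668}{23}} = \frac{23}{16296668}$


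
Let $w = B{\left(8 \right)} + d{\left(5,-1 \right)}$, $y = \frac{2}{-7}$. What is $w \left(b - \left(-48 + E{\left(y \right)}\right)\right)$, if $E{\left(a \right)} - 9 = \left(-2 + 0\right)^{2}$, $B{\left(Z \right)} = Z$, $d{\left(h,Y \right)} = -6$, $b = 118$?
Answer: $306$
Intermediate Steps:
$y = - \frac{2}{7}$ ($y = 2 \left(- \frac{1}{7}\right) = - \frac{2}{7} \approx -0.28571$)
$E{\left(a \right)} = 13$ ($E{\left(a \right)} = 9 + \left(-2 + 0\right)^{2} = 9 + \left(-2\right)^{2} = 9 + 4 = 13$)
$w = 2$ ($w = 8 - 6 = 2$)
$w \left(b - \left(-48 + E{\left(y \right)}\right)\right) = 2 \left(118 - \left(-48 + 13\right)\right) = 2 \left(118 - -35\right) = 2 \left(118 + 35\right) = 2 \cdot 153 = 306$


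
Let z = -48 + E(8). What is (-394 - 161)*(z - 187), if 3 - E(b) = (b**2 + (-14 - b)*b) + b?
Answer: 71040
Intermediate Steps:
E(b) = 3 - b - b**2 - b*(-14 - b) (E(b) = 3 - ((b**2 + (-14 - b)*b) + b) = 3 - ((b**2 + b*(-14 - b)) + b) = 3 - (b + b**2 + b*(-14 - b)) = 3 + (-b - b**2 - b*(-14 - b)) = 3 - b - b**2 - b*(-14 - b))
z = 59 (z = -48 + (3 + 13*8) = -48 + (3 + 104) = -48 + 107 = 59)
(-394 - 161)*(z - 187) = (-394 - 161)*(59 - 187) = -555*(-128) = 71040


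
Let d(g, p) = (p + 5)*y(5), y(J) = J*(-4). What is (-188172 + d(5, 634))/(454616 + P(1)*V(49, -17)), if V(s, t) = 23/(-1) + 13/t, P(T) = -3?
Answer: -854046/1932421 ≈ -0.44196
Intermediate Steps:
y(J) = -4*J
d(g, p) = -100 - 20*p (d(g, p) = (p + 5)*(-4*5) = (5 + p)*(-20) = -100 - 20*p)
V(s, t) = -23 + 13/t (V(s, t) = 23*(-1) + 13/t = -23 + 13/t)
(-188172 + d(5, 634))/(454616 + P(1)*V(49, -17)) = (-188172 + (-100 - 20*634))/(454616 - 3*(-23 + 13/(-17))) = (-188172 + (-100 - 12680))/(454616 - 3*(-23 + 13*(-1/17))) = (-188172 - 12780)/(454616 - 3*(-23 - 13/17)) = -200952/(454616 - 3*(-404/17)) = -200952/(454616 + 1212/17) = -200952/7729684/17 = -200952*17/7729684 = -854046/1932421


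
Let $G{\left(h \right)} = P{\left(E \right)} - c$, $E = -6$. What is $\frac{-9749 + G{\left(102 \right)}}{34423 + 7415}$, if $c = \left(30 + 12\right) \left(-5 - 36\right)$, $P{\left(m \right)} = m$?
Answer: $- \frac{8033}{41838} \approx -0.192$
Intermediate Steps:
$c = -1722$ ($c = 42 \left(-41\right) = -1722$)
$G{\left(h \right)} = 1716$ ($G{\left(h \right)} = -6 - -1722 = -6 + 1722 = 1716$)
$\frac{-9749 + G{\left(102 \right)}}{34423 + 7415} = \frac{-9749 + 1716}{34423 + 7415} = - \frac{8033}{41838}$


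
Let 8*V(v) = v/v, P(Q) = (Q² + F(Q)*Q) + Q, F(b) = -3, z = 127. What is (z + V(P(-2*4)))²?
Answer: 1034289/64 ≈ 16161.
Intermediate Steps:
P(Q) = Q² - 2*Q (P(Q) = (Q² - 3*Q) + Q = Q² - 2*Q)
V(v) = ⅛ (V(v) = (v/v)/8 = (⅛)*1 = ⅛)
(z + V(P(-2*4)))² = (127 + ⅛)² = (1017/8)² = 1034289/64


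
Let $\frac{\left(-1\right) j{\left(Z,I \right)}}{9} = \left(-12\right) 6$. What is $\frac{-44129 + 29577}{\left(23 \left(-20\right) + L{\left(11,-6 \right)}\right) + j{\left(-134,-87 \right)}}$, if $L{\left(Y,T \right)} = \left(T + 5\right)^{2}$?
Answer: $- \frac{14552}{189} \approx -76.995$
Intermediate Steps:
$L{\left(Y,T \right)} = \left(5 + T\right)^{2}$
$j{\left(Z,I \right)} = 648$ ($j{\left(Z,I \right)} = - 9 \left(\left(-12\right) 6\right) = \left(-9\right) \left(-72\right) = 648$)
$\frac{-44129 + 29577}{\left(23 \left(-20\right) + L{\left(11,-6 \right)}\right) + j{\left(-134,-87 \right)}} = \frac{-44129 + 29577}{\left(23 \left(-20\right) + \left(5 - 6\right)^{2}\right) + 648} = - \frac{14552}{\left(-460 + \left(-1\right)^{2}\right) + 648} = - \frac{14552}{\left(-460 + 1\right) + 648} = - \frac{14552}{-459 + 648} = - \frac{14552}{189}$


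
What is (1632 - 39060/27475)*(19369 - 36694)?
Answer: -4435213860/157 ≈ -2.8250e+7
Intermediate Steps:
(1632 - 39060/27475)*(19369 - 36694) = (1632 - 39060*1/27475)*(-17325) = (1632 - 1116/785)*(-17325) = (1280004/785)*(-17325) = -4435213860/157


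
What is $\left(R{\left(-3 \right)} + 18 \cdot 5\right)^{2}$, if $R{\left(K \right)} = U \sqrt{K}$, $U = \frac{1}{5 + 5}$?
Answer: $\frac{\left(900 + i \sqrt{3}\right)^{2}}{100} \approx 8100.0 + 31.177 i$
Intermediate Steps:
$U = \frac{1}{10} \approx 0.1$
$R{\left(K \right)} = \frac{\sqrt{K}}{10}$
$\left(R{\left(-3 \right)} + 18 \cdot 5\right)^{2} = \left(\frac{\sqrt{-3}}{10} + 18 \cdot 5\right)^{2} = \left(\frac{i \sqrt{3}}{10} + 90\right)^{2} = \left(90 + \frac{i \sqrt{3}}{10}\right)^{2}$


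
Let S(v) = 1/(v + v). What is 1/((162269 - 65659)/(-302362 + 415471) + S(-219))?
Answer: 5504638/4689119 ≈ 1.1739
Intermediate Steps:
S(v) = 1/(2*v)
1/((162269 - 65659)/(-302362 + 415471) + S(-219)) = 1/((162269 - 65659)/(-302362 + 415471) + (1/2)/(-219)) = 1/(96610/113109 + (1/2)*(-1/219)) = 1/(96610*(1/113109) - 1/438) = 1/(96610/113109 - 1/438) = 1/(4689119/5504638) = 5504638/4689119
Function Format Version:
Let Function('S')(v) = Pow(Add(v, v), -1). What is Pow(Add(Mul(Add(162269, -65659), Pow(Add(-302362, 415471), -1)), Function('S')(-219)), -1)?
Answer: Rational(5504638, 4689119) ≈ 1.1739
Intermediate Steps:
Function('S')(v) = Mul(Rational(1, 2), Pow(v, -1)) (Function('S')(v) = Pow(Mul(2, v), -1) = Mul(Rational(1, 2), Pow(v, -1)))
Pow(Add(Mul(Add(162269, -65659), Pow(Add(-302362, 415471), -1)), Function('S')(-219)), -1) = Pow(Add(Mul(Add(162269, -65659), Pow(Add(-302362, 415471), -1)), Mul(Rational(1, 2), Pow(-219, -1))), -1) = Pow(Add(Mul(96610, Pow(113109, -1)), Mul(Rational(1, 2), Rational(-1, 219))), -1) = Pow(Add(Mul(96610, Rational(1, 113109)), Rational(-1, 438)), -1) = Pow(Add(Rational(96610, 113109), Rational(-1, 438)), -1) = Pow(Rational(4689119, 5504638), -1) = Rational(5504638, 4689119)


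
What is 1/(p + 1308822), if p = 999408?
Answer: 1/2308230 ≈ 4.3323e-7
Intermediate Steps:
1/(p + 1308822) = 1/(999408 + 1308822) = 1/2308230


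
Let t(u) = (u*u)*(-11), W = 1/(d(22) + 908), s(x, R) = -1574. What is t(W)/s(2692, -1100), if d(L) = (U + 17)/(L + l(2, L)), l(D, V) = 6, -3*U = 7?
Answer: 4851/572948971334 ≈ 8.4667e-9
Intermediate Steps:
U = -7/3 (U = -⅓*7 = -7/3 ≈ -2.3333)
d(L) = 44/(3*(6 + L)) (d(L) = (-7/3 + 17)/(L + 6) = 44/(3*(6 + L)))
W = 21/19079 (W = 1/(44/(3*(6 + 22)) + 908) = 1/((44/3)/28 + 908) = 1/((44/3)*(1/28) + 908) = 1/(11/21 + 908) = 1/(19079/21) = 21/19079 ≈ 0.0011007)
t(u) = -11*u² (t(u) = u²*(-11) = -11*u²)
t(W)/s(2692, -1100) = -11*(21/19079)²/(-1574) = -11*441/364008241*(-1/1574) = -4851/364008241*(-1/1574) = 4851/572948971334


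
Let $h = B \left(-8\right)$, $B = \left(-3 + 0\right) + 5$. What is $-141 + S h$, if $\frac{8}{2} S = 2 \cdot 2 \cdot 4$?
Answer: $-205$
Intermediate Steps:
$B = 2$ ($B = -3 + 5 = 2$)
$S = 4$ ($S = \frac{2 \cdot 2 \cdot 4}{4} = \frac{4 \cdot 4}{4} = \frac{1}{4} \cdot 16 = 4$)
$h = -16$ ($h = 2 \left(-8\right) = -16$)
$-141 + S h = -141 + 4 \left(-16\right) = -141 - 64 = -205$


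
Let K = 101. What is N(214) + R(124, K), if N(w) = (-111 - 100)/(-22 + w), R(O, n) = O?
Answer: 23597/192 ≈ 122.90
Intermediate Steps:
N(w) = -211/(-22 + w)
N(214) + R(124, K) = -211/(-22 + 214) + 124 = -211/192 + 124 = 23597/192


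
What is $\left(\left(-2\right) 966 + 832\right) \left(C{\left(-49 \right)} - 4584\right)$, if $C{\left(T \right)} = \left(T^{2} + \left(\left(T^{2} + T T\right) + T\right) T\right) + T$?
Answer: $258641900$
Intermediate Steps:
$C{\left(T \right)} = T + T^{2} + T \left(T + 2 T^{2}\right)$ ($C{\left(T \right)} = \left(T^{2} + \left(\left(T^{2} + T^{2}\right) + T\right) T\right) + T = \left(T^{2} + \left(2 T^{2} + T\right) T\right) + T = \left(T^{2} + \left(T + 2 T^{2}\right) T\right) + T = \left(T^{2} + T \left(T + 2 T^{2}\right)\right) + T = T + T^{2} + T \left(T + 2 T^{2}\right)$)
$\left(\left(-2\right) 966 + 832\right) \left(C{\left(-49 \right)} - 4584\right) = \left(\left(-2\right) 966 + 832\right) \left(- 49 \left(1 + 2 \left(-49\right) + 2 \left(-49\right)^{2}\right) - 4584\right) = \left(-1932 + 832\right) \left(- 49 \left(1 - 98 + 2 \cdot 2401\right) - 4584\right) = - 1100 \left(- 49 \left(1 - 98 + 4802\right) - 4584\right) = - 1100 \left(\left(-49\right) 4705 - 4584\right) = - 1100 \left(-230545 - 4584\right) = \left(-1100\right) \left(-235129\right) = 258641900$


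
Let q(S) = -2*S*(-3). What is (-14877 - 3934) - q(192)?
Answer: -19963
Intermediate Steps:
q(S) = 6*S
(-14877 - 3934) - q(192) = (-14877 - 3934) - 6*192 = -18811 - 1*1152 = -18811 - 1152 = -19963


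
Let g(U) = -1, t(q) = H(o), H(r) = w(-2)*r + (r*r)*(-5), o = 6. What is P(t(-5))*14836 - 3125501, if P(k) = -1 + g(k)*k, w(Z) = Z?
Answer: -291825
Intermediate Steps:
H(r) = -5*r² - 2*r (H(r) = -2*r + (r*r)*(-5) = -2*r + r²*(-5) = -2*r - 5*r² = -5*r² - 2*r)
t(q) = -192 (t(q) = -1*6*(2 + 5*6) = -1*6*(2 + 30) = -1*6*32 = -192)
P(k) = -1 - k
P(t(-5))*14836 - 3125501 = (-1 - 1*(-192))*14836 - 3125501 = (-1 + 192)*14836 - 3125501 = 191*14836 - 3125501 = 2833676 - 3125501 = -291825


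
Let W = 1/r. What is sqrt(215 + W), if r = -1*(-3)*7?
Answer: 2*sqrt(23709)/21 ≈ 14.665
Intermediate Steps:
r = 21 (r = 3*7 = 21)
W = 1/21 ≈ 0.047619
sqrt(215 + W) = sqrt(215 + 1/21) = sqrt(4516/21) = 2*sqrt(23709)/21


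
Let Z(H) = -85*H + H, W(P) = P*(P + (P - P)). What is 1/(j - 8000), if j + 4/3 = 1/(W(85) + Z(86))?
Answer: -3/24001 ≈ -0.00012499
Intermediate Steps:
W(P) = P² (W(P) = P*(P + 0) = P*P = P²)
Z(H) = -84*H
j = -⅓ (j = -4/3 + 1/(85² - 84*86) = -4/3 + 1/(7225 - 7224) = -4/3 + 1/1 = -4/3 + 1 = -⅓ ≈ -0.33333)
1/(j - 8000) = 1/(-⅓ - 8000) = 1/(-24001/3) = -3/24001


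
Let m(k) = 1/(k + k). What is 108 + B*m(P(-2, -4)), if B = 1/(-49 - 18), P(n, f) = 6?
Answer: 86831/804 ≈ 108.00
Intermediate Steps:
m(k) = 1/(2*k)
B = -1/67 (B = 1/(-67) = -1/67 ≈ -0.014925)
108 + B*m(P(-2, -4)) = 108 - 1/(134*6) = 108 - 1/67*1/12 = 108 - 1/804 = 86831/804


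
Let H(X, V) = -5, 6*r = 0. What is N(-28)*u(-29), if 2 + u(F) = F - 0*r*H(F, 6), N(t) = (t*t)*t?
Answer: 680512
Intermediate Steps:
r = 0 (r = (1/6)*0 = 0)
N(t) = t**3 (N(t) = t**2*t = t**3)
u(F) = -2 + F (u(F) = -2 + (F - 0*0*(-5)) = -2 + (F - 0*(-5)) = -2 + (F - 1*0) = -2 + (F + 0) = -2 + F)
N(-28)*u(-29) = (-28)**3*(-2 - 29) = -21952*(-31) = 680512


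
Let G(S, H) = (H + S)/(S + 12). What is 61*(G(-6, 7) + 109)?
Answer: 39955/6 ≈ 6659.2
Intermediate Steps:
G(S, H) = (H + S)/(12 + S)
61*(G(-6, 7) + 109) = 61*((7 - 6)/(12 - 6) + 109) = 61*(1/6 + 109) = 61*((⅙)*1 + 109) = 61*(⅙ + 109) = 61*(655/6) = 39955/6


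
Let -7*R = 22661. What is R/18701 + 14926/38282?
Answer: 543204740/2505690887 ≈ 0.21679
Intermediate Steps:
R = -22661/7 (R = -⅐*22661 = -22661/7 ≈ -3237.3)
R/18701 + 14926/38282 = -22661/7/18701 + 14926/38282 = -22661/7*1/18701 + 14926*(1/38282) = -22661/130907 + 7463/19141 = 543204740/2505690887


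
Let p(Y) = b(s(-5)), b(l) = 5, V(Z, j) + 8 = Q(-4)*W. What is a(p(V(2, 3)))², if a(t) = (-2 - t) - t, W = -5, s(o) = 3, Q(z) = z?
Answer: 144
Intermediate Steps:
V(Z, j) = 12 (V(Z, j) = -8 - 4*(-5) = -8 + 20 = 12)
p(Y) = 5
a(t) = -2 - 2*t
a(p(V(2, 3)))² = (-2 - 2*5)² = (-2 - 10)² = (-12)² = 144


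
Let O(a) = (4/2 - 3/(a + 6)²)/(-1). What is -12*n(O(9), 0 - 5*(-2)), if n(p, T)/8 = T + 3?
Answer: -1248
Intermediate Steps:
O(a) = -2 + 3/(6 + a)² (O(a) = (4*(½) - 3/(6 + a)²)*(-1) = (2 - 3/(6 + a)²)*(-1) = -2 + 3/(6 + a)²)
n(p, T) = 24 + 8*T (n(p, T) = 8*(T + 3) = 8*(3 + T) = 24 + 8*T)
-12*n(O(9), 0 - 5*(-2)) = -12*(24 + 8*(0 - 5*(-2))) = -12*(24 + 8*(0 + 10)) = -12*(24 + 8*10) = -12*(24 + 80) = -12*104 = -1248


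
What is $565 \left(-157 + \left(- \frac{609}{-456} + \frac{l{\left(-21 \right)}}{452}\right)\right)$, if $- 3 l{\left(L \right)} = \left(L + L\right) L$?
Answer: $- \frac{13424325}{152} \approx -88318.0$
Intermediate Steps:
$l{\left(L \right)} = - \frac{2 L^{2}}{3}$ ($l{\left(L \right)} = - \frac{\left(L + L\right) L}{3} = - \frac{2 L L}{3} = - \frac{2 L^{2}}{3}$)
$565 \left(-157 + \left(- \frac{609}{-456} + \frac{l{\left(-21 \right)}}{452}\right)\right) = 565 \left(-157 + \left(- \frac{609}{-456} + \frac{\left(- \frac{2}{3}\right) \left(-21\right)^{2}}{452}\right)\right) = 565 \left(-157 + \left(\left(-609\right) \left(- \frac{1}{456}\right) + \left(- \frac{2}{3}\right) 441 \cdot \frac{1}{452}\right)\right) = 565 \left(-157 + \left(\frac{203}{152} - \frac{147}{226}\right)\right) = 565 \left(-157 + \frac{11767}{17176}\right) = 565 \left(- \frac{2684865}{17176}\right) = - \frac{13424325}{152}$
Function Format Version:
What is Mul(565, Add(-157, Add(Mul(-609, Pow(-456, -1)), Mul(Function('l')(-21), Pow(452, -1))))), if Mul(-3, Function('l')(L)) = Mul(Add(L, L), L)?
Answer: Rational(-13424325, 152) ≈ -88318.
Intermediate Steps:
Function('l')(L) = Mul(Rational(-2, 3), Pow(L, 2)) (Function('l')(L) = Mul(Rational(-1, 3), Mul(Add(L, L), L)) = Mul(Rational(-1, 3), Mul(Mul(2, L), L)) = Mul(Rational(-1, 3), Mul(2, Pow(L, 2))) = Mul(Rational(-2, 3), Pow(L, 2)))
Mul(565, Add(-157, Add(Mul(-609, Pow(-456, -1)), Mul(Function('l')(-21), Pow(452, -1))))) = Mul(565, Add(-157, Add(Mul(-609, Pow(-456, -1)), Mul(Mul(Rational(-2, 3), Pow(-21, 2)), Pow(452, -1))))) = Mul(565, Add(-157, Add(Mul(-609, Rational(-1, 456)), Mul(Mul(Rational(-2, 3), 441), Rational(1, 452))))) = Mul(565, Add(-157, Add(Rational(203, 152), Mul(-294, Rational(1, 452))))) = Mul(565, Add(-157, Add(Rational(203, 152), Rational(-147, 226)))) = Mul(565, Add(-157, Rational(11767, 17176))) = Mul(565, Rational(-2684865, 17176)) = Rational(-13424325, 152)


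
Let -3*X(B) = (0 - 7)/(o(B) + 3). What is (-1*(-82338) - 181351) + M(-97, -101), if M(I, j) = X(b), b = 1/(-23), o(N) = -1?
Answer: -594071/6 ≈ -99012.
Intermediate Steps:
b = -1/23 ≈ -0.043478
X(B) = 7/6 (X(B) = -(0 - 7)/(3*(-1 + 3)) = -(-7)/(3*2) = -1/3*(-7/2) = 7/6)
M(I, j) = 7/6
(-1*(-82338) - 181351) + M(-97, -101) = (-1*(-82338) - 181351) + 7/6 = (82338 - 181351) + 7/6 = -99013 + 7/6 = -594071/6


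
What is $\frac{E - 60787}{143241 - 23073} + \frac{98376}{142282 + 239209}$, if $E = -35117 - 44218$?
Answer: $- \frac{20816817367}{22921505244} \approx -0.90818$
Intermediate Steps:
$E = -79335$ ($E = -35117 - 44218 = -79335$)
$\frac{E - 60787}{143241 - 23073} + \frac{98376}{142282 + 239209} = \frac{-79335 - 60787}{143241 - 23073} + \frac{98376}{142282 + 239209} = - \frac{140122}{143241 - 23073} + \frac{98376}{381491} = - \frac{140122}{120168} + 98376 \cdot \frac{1}{381491} = \left(-140122\right) \frac{1}{120168} + \frac{98376}{381491} = - \frac{70061}{60084} + \frac{98376}{381491} = - \frac{20816817367}{22921505244}$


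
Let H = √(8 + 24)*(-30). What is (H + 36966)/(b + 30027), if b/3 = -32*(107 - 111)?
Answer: 12322/10137 - 40*√2/10137 ≈ 1.2100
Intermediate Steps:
b = 384 (b = 3*(-32*(107 - 111)) = 3*(-32*(-4)) = 3*128 = 384)
H = -120*√2 (H = √32*(-30) = (4*√2)*(-30) = -120*√2 ≈ -169.71)
(H + 36966)/(b + 30027) = (-120*√2 + 36966)/(384 + 30027) = (36966 - 120*√2)/30411 = (36966 - 120*√2)*(1/30411) = 12322/10137 - 40*√2/10137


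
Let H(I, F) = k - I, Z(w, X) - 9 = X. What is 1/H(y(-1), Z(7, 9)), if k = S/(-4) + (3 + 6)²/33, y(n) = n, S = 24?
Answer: -11/28 ≈ -0.39286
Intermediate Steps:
Z(w, X) = 9 + X
k = -39/11 (k = 24/(-4) + (3 + 6)²/33 = 24*(-¼) + 9²*(1/33) = -6 + 81*(1/33) = -6 + 27/11 = -39/11 ≈ -3.5455)
H(I, F) = -39/11 - I
1/H(y(-1), Z(7, 9)) = 1/(-39/11 - 1*(-1)) = 1/(-39/11 + 1) = 1/(-28/11) = -11/28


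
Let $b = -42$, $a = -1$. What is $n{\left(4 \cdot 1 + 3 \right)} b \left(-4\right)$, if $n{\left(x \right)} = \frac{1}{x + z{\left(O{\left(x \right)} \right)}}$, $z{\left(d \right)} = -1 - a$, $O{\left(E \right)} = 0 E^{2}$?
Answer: $24$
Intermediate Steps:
$O{\left(E \right)} = 0$
$z{\left(d \right)} = 0$ ($z{\left(d \right)} = -1 - -1 = -1 + 1 = 0$)
$n{\left(x \right)} = \frac{1}{x}$ ($n{\left(x \right)} = \frac{1}{x + 0} = \frac{1}{x}$)
$n{\left(4 \cdot 1 + 3 \right)} b \left(-4\right) = \frac{1}{4 \cdot 1 + 3} \left(-42\right) \left(-4\right) = \frac{1}{4 + 3} \left(-42\right) \left(-4\right) = \frac{1}{7} \left(-42\right) \left(-4\right) = \left(-6\right) \left(-4\right) = 24$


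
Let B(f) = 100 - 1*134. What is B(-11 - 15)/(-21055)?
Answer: 34/21055 ≈ 0.0016148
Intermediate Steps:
B(f) = -34 (B(f) = 100 - 134 = -34)
B(-11 - 15)/(-21055) = -34/(-21055) = -34*(-1/21055) = 34/21055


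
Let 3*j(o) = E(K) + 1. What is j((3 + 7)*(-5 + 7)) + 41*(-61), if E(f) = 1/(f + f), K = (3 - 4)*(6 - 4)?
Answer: -10003/4 ≈ -2500.8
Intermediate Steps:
K = -2 (K = -1*2 = -2)
E(f) = 1/(2*f)
j(o) = 1/4 (j(o) = ((1/2)/(-2) + 1)/3 = ((1/2)*(-1/2) + 1)/3 = (-1/4 + 1)/3 = (1/3)*(3/4) = 1/4)
j((3 + 7)*(-5 + 7)) + 41*(-61) = 1/4 + 41*(-61) = 1/4 - 2501 = -10003/4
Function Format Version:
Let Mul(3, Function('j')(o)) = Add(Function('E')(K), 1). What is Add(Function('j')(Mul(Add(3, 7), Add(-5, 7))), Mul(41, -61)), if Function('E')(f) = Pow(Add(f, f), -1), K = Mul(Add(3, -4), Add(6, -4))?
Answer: Rational(-10003, 4) ≈ -2500.8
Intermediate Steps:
K = -2 (K = Mul(-1, 2) = -2)
Function('E')(f) = Mul(Rational(1, 2), Pow(f, -1)) (Function('E')(f) = Pow(Mul(2, f), -1) = Mul(Rational(1, 2), Pow(f, -1)))
Function('j')(o) = Rational(1, 4) (Function('j')(o) = Mul(Rational(1, 3), Add(Mul(Rational(1, 2), Pow(-2, -1)), 1)) = Mul(Rational(1, 3), Add(Mul(Rational(1, 2), Rational(-1, 2)), 1)) = Mul(Rational(1, 3), Add(Rational(-1, 4), 1)) = Mul(Rational(1, 3), Rational(3, 4)) = Rational(1, 4))
Add(Function('j')(Mul(Add(3, 7), Add(-5, 7))), Mul(41, -61)) = Add(Rational(1, 4), Mul(41, -61)) = Add(Rational(1, 4), -2501) = Rational(-10003, 4)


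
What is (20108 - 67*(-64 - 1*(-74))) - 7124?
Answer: 12314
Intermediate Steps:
(20108 - 67*(-64 - 1*(-74))) - 7124 = (20108 - 67*(-64 + 74)) - 7124 = (20108 - 67*10) - 7124 = (20108 - 670) - 7124 = 19438 - 7124 = 12314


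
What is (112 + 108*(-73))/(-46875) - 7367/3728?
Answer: -316354109/174750000 ≈ -1.8103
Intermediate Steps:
(112 + 108*(-73))/(-46875) - 7367/3728 = (112 - 7884)*(-1/46875) - 7367*1/3728 = -7772*(-1/46875) - 7367/3728 = 7772/46875 - 7367/3728 = -316354109/174750000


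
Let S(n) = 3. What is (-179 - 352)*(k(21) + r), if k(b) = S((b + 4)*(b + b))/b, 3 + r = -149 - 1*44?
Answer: 728001/7 ≈ 1.0400e+5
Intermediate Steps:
r = -196 (r = -3 + (-149 - 1*44) = -3 + (-149 - 44) = -3 - 193 = -196)
k(b) = 3/b
(-179 - 352)*(k(21) + r) = (-179 - 352)*(3/21 - 196) = -531*(3*(1/21) - 196) = -531*(⅐ - 196) = -531*(-1371/7) = 728001/7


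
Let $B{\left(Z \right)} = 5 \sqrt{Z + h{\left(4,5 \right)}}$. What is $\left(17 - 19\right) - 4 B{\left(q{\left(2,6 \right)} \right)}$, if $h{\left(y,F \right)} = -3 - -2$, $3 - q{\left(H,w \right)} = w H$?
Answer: $-2 - 20 i \sqrt{10} \approx -2.0 - 63.246 i$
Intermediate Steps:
$q{\left(H,w \right)} = 3 - H w$ ($q{\left(H,w \right)} = 3 - w H = 3 - H w$)
$h{\left(y,F \right)} = -1$ ($h{\left(y,F \right)} = -3 + 2 = -1$)
$B{\left(Z \right)} = 5 \sqrt{-1 + Z}$ ($B{\left(Z \right)} = 5 \sqrt{Z - 1} = 5 \sqrt{-1 + Z}$)
$\left(17 - 19\right) - 4 B{\left(q{\left(2,6 \right)} \right)} = \left(17 - 19\right) - 4 \cdot 5 \sqrt{-1 + \left(3 - 2 \cdot 6\right)} = -2 - 4 \cdot 5 \sqrt{-1 + \left(3 - 12\right)} = -2 - 4 \cdot 5 \sqrt{-1 - 9} = -2 - 4 \cdot 5 \sqrt{-10} = -2 - 4 \cdot 5 i \sqrt{10} = -2 - 20 i \sqrt{10}$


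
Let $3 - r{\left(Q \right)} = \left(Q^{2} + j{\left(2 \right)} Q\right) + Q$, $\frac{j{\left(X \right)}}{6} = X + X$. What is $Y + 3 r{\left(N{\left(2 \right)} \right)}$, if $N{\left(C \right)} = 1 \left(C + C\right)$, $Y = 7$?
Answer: $-332$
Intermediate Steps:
$j{\left(X \right)} = 12 X$ ($j{\left(X \right)} = 6 \left(X + X\right) = 6 \cdot 2 X = 12 X$)
$N{\left(C \right)} = 2 C$ ($N{\left(C \right)} = 1 \cdot 2 C = 2 C$)
$r{\left(Q \right)} = 3 - Q^{2} - 25 Q$ ($r{\left(Q \right)} = 3 - \left(\left(Q^{2} + 12 \cdot 2 Q\right) + Q\right) = 3 - \left(\left(Q^{2} + 24 Q\right) + Q\right) = 3 - \left(Q^{2} + 25 Q\right) = 3 - Q^{2} - 25 Q$)
$Y + 3 r{\left(N{\left(2 \right)} \right)} = 7 + 3 \left(3 - \left(2 \cdot 2\right)^{2} - 25 \cdot 2 \cdot 2\right) = 7 + 3 \left(3 - 4^{2} - 100\right) = 7 + 3 \left(3 - 16 - 100\right) = 7 + 3 \left(-113\right) = 7 - 339 = -332$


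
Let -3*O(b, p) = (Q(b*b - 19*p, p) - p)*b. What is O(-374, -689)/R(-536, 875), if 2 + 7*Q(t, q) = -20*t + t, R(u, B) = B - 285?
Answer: -180863408/2065 ≈ -87585.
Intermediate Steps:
R(u, B) = -285 + B
Q(t, q) = -2/7 - 19*t/7 (Q(t, q) = -2/7 + (-20*t + t)/7 = -2/7 + (-19*t)/7 = -2/7 - 19*t/7)
O(b, p) = -b*(-2/7 - 19*b**2/7 + 354*p/7)/3 (O(b, p) = -((-2/7 - 19*(b*b - 19*p)/7) - p)*b/3 = -((-2/7 - 19*(b**2 - 19*p)/7) - p)*b/3 = -((-2/7 + (-19*b**2/7 + 361*p/7)) - p)*b/3 = -((-2/7 - 19*b**2/7 + 361*p/7) - p)*b/3 = -(-2/7 - 19*b**2/7 + 354*p/7)*b/3 = -b*(-2/7 - 19*b**2/7 + 354*p/7)/3)
O(-374, -689)/R(-536, 875) = ((1/21)*(-374)*(2 - 354*(-689) + 19*(-374)**2))/(-285 + 875) = ((1/21)*(-374)*(2 + 243906 + 19*139876))/590 = ((1/21)*(-374)*(2 + 243906 + 2657644))*(1/590) = ((1/21)*(-374)*2901552)*(1/590) = -361726816/7*1/590 = -180863408/2065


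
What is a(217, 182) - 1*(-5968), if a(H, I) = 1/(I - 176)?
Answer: 35809/6 ≈ 5968.2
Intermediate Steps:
a(H, I) = 1/(-176 + I)
a(217, 182) - 1*(-5968) = 1/(-176 + 182) - 1*(-5968) = 1/6 + 5968 = 35809/6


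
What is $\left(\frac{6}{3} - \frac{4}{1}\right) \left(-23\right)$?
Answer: $46$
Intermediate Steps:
$\left(\frac{6}{3} - \frac{4}{1}\right) \left(-23\right) = \left(6 \cdot \frac{1}{3} - 4\right) \left(-23\right) = \left(2 - 4\right) \left(-23\right) = \left(-2\right) \left(-23\right) = 46$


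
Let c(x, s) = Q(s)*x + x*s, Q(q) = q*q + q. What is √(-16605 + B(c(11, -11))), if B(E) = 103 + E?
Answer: I*√15413 ≈ 124.15*I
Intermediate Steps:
Q(q) = q + q² (Q(q) = q² + q = q + q²)
c(x, s) = s*x + s*x*(1 + s) (c(x, s) = (s*(1 + s))*x + x*s = s*x*(1 + s) + s*x = s*x + s*x*(1 + s))
√(-16605 + B(c(11, -11))) = √(-16605 + (103 - 11*11*(2 - 11))) = √(-16605 + (103 - 11*11*(-9))) = √(-16605 + (103 + 1089)) = √(-16605 + 1192) = √(-15413) = I*√15413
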